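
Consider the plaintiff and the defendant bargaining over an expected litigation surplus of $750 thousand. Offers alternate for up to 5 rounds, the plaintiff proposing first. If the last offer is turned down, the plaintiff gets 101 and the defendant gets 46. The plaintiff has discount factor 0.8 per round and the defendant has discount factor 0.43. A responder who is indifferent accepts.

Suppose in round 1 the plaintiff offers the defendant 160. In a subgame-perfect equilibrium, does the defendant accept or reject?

Round 5 (the plaintiff proposes): the defendant gets 46 if talks fail, so the plaintiff offers 46 and keeps 704.
Round 4 (the defendant proposes): the plaintiff can get 704 next round, worth 0.8 × 704 = 563.2 now. The defendant offers 563.2 and keeps 750 − 563.2 = 186.8.
Round 3 (the plaintiff proposes): the defendant can get 186.8 next round, worth 0.43 × 186.8 = 80.324 now; the plaintiff offers that and keeps 669.676.
Round 2 (the defendant proposes): the plaintiff can get 669.676 next round, worth 0.8 × 669.676 = 535.7408 now. The defendant offers 535.7408 and keeps 750 − 535.7408 = 214.2592.
So by rejecting in round 1, the defendant gets 214.2592 next round, worth 0.43 × 214.2592 = 92.131456 now.
Offer 160 ≥ 92.131456, so the defendant accepts.

Accept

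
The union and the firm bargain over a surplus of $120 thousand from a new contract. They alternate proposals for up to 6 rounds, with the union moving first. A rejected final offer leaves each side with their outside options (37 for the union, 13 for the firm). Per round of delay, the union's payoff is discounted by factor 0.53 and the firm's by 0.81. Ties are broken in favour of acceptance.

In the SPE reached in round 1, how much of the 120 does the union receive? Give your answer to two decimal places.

42.31

Solve by backward induction from round 6.
Round 6 (the firm proposes): the union gets 37 if talks fail, so the firm offers 37 and keeps 83.
Round 5 (the union proposes): the firm can get 83 next round, worth 0.81 × 83 = 67.23 now, so the union offers 67.23, keeping 52.77.
Round 4 (the firm proposes): the union can get 52.77 next round, worth 0.53 × 52.77 = 27.9681 now, so the firm offers 27.9681, keeping 92.0319.
Round 3 (the union proposes): the firm can get 92.0319 next round, worth 0.81 × 92.0319 = 74.545839 now, so the union offers 74.545839, keeping 45.454161.
Round 2 (the firm proposes): the union can get 45.454161 next round, worth 0.53 × 45.454161 = 24.09070533 now. The firm offers 24.09070533 and keeps 120 − 24.09070533 = 95.90929467.
Round 1 (the union proposes): the firm can get 95.90929467 next round, worth 0.81 × 95.90929467 = 77.6865286827 now. The union offers 77.6865286827 and keeps 120 − 77.6865286827 = 42.3134713173.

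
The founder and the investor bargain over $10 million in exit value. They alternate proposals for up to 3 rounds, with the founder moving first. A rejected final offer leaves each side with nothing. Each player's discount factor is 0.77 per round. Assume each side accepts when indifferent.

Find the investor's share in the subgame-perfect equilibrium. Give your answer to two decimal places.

Solve by backward induction from round 3.
Round 3 (the founder proposes): the investor will accept anything ≥ 0, so the founder offers 0 and keeps 10.
Round 2 (the investor proposes): the founder can get 10 next round, worth 0.77 × 10 = 7.7 now, so the investor offers 7.7, keeping 2.3.
Round 1 (the founder proposes): the investor can get 2.3 next round, worth 0.77 × 2.3 = 1.771 now; the founder offers that and keeps 8.229.

1.77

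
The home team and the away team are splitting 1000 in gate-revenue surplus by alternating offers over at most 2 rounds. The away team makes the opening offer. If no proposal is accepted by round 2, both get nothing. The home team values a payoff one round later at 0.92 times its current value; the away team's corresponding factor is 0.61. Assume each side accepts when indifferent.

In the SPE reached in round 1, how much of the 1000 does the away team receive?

Round 2 (the home team proposes): rejection yields 0 for the away team; the home team offers 0 and keeps 1000.
Round 1 (the away team proposes): the home team can get 1000 next round, worth 0.92 × 1000 = 920 now; the away team offers that and keeps 80.

80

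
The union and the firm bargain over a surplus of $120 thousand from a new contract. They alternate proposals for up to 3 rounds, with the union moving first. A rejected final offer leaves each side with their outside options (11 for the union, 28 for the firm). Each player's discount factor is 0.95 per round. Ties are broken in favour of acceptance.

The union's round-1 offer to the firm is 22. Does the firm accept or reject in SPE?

Reject

Round 3 (the union proposes): the firm gets 28 if talks fail, so the union offers 28 and keeps 92.
Round 2 (the firm proposes): the union can get 92 next round, worth 0.95 × 92 = 87.4 now; the firm offers that and keeps 32.6.
So by rejecting in round 1, the firm gets 32.6 next round, worth 0.95 × 32.6 = 30.97 now.
Offer 22 < 30.97, so the firm rejects.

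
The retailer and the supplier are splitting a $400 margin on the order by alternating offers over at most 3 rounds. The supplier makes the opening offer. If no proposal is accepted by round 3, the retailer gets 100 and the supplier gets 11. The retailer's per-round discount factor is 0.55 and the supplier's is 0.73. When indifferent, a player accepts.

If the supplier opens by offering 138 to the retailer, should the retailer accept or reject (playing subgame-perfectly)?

Accept

Work out the retailer's continuation value if the offer is rejected.
Round 3 (the supplier proposes): the retailer gets 100 if talks fail, so the supplier offers 100 and keeps 300.
Round 2 (the retailer proposes): the supplier can get 300 next round, worth 0.73 × 300 = 219 now, so the retailer offers 219, keeping 181.
So by rejecting in round 1, the retailer gets 181 next round, worth 0.55 × 181 = 99.55 now.
Offer 138 ≥ 99.55, so the retailer accepts.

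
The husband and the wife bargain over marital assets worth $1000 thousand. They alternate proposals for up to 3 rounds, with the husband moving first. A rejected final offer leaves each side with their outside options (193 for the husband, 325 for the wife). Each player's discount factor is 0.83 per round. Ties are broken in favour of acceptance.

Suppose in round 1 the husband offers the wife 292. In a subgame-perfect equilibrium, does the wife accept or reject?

Reject

Round 3 (the husband proposes): the wife gets 325 if talks fail, so the husband offers 325 and keeps 675.
Round 2 (the wife proposes): the husband can get 675 next round, worth 0.83 × 675 = 560.25 now, so the wife offers 560.25, keeping 439.75.
So by rejecting in round 1, the wife gets 439.75 next round, worth 0.83 × 439.75 = 364.9925 now.
Offer 292 < 364.9925, so the wife rejects.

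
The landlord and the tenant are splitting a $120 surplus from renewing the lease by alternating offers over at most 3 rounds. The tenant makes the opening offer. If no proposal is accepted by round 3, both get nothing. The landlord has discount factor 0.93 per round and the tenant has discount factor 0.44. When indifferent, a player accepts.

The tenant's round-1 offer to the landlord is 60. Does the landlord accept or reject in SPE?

Round 3 (the tenant proposes): the landlord will accept anything ≥ 0, so the tenant offers 0 and keeps 120.
Round 2 (the landlord proposes): the tenant can get 120 next round, worth 0.44 × 120 = 52.8 now; the landlord offers that and keeps 67.2.
So by rejecting in round 1, the landlord gets 67.2 next round, worth 0.93 × 67.2 = 62.496 now.
Offer 60 < 62.496, so the landlord rejects.

Reject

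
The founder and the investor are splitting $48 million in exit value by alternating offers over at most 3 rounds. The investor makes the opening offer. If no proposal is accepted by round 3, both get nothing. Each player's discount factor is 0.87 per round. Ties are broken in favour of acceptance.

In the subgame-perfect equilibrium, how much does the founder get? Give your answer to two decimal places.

5.43

Round 3 (the investor proposes): rejection yields 0 for the founder; the investor offers 0 and keeps 48.
Round 2 (the founder proposes): the investor can get 48 next round, worth 0.87 × 48 = 41.76 now, so the founder offers 41.76, keeping 6.24.
Round 1 (the investor proposes): the founder can get 6.24 next round, worth 0.87 × 6.24 = 5.4288 now, so the investor offers 5.4288, keeping 42.5712.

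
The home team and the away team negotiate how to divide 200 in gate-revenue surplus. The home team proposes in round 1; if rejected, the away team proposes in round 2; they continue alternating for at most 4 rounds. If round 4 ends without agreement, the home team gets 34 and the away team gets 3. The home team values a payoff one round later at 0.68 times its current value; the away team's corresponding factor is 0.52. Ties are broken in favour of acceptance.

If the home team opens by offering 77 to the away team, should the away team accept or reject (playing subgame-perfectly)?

Accept

Round 4 (the away team proposes): the home team gets 34 if talks fail, so the away team offers 34 and keeps 166.
Round 3 (the home team proposes): the away team can get 166 next round, worth 0.52 × 166 = 86.32 now; the home team offers that and keeps 113.68.
Round 2 (the away team proposes): the home team can get 113.68 next round, worth 0.68 × 113.68 = 77.3024 now. The away team offers 77.3024 and keeps 200 − 77.3024 = 122.6976.
So by rejecting in round 1, the away team gets 122.6976 next round, worth 0.52 × 122.6976 = 63.802752 now.
Offer 77 ≥ 63.802752, so the away team accepts.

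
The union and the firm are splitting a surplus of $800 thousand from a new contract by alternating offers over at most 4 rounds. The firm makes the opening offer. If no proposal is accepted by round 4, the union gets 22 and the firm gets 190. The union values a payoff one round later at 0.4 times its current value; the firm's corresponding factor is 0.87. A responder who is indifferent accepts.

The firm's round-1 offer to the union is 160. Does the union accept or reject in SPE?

Accept

Work out the union's continuation value if the offer is rejected.
Round 4 (the union proposes): the firm gets 190 if talks fail, so the union offers 190 and keeps 610.
Round 3 (the firm proposes): the union can get 610 next round, worth 0.4 × 610 = 244 now, so the firm offers 244, keeping 556.
Round 2 (the union proposes): the firm can get 556 next round, worth 0.87 × 556 = 483.72 now. The union offers 483.72 and keeps 800 − 483.72 = 316.28.
So by rejecting in round 1, the union gets 316.28 next round, worth 0.4 × 316.28 = 126.512 now.
Offer 160 ≥ 126.512, so the union accepts.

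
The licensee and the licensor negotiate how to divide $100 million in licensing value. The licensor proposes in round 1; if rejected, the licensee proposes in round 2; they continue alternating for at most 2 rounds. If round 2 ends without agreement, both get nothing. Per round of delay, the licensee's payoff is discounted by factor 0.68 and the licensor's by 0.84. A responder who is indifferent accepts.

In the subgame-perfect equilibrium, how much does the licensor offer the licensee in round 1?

Round 2 (the licensee proposes): rejection yields 0 for the licensor; the licensee offers 0 and keeps 100.
Round 1 (the licensor proposes): the licensee can get 100 next round, worth 0.68 × 100 = 68 now. The licensor offers 68 and keeps 100 − 68 = 32.

68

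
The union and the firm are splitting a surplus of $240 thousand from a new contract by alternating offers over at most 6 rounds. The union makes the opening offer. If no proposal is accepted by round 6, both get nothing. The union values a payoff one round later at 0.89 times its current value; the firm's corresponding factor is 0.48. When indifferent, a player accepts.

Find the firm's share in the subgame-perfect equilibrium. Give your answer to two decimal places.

Round 6 (the firm proposes): the union will accept anything ≥ 0, so the firm offers 0 and keeps 240.
Round 5 (the union proposes): the firm can get 240 next round, worth 0.48 × 240 = 115.2 now; the union offers that and keeps 124.8.
Round 4 (the firm proposes): the union can get 124.8 next round, worth 0.89 × 124.8 = 111.072 now; the firm offers that and keeps 128.928.
Round 3 (the union proposes): the firm can get 128.928 next round, worth 0.48 × 128.928 = 61.88544 now, so the union offers 61.88544, keeping 178.11456.
Round 2 (the firm proposes): the union can get 178.11456 next round, worth 0.89 × 178.11456 = 158.5219584 now, so the firm offers 158.5219584, keeping 81.4780416.
Round 1 (the union proposes): the firm can get 81.4780416 next round, worth 0.48 × 81.4780416 = 39.109459968 now. The union offers 39.109459968 and keeps 240 − 39.109459968 = 200.890540032.

39.11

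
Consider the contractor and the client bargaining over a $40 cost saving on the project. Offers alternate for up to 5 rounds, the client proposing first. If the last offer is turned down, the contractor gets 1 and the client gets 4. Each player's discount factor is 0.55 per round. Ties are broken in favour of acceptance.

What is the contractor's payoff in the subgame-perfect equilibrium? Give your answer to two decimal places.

Round 5 (the client proposes): the contractor gets 1 if talks fail, so the client offers 1 and keeps 39.
Round 4 (the contractor proposes): the client can get 39 next round, worth 0.55 × 39 = 21.45 now. The contractor offers 21.45 and keeps 40 − 21.45 = 18.55.
Round 3 (the client proposes): the contractor can get 18.55 next round, worth 0.55 × 18.55 = 10.2025 now, so the client offers 10.2025, keeping 29.7975.
Round 2 (the contractor proposes): the client can get 29.7975 next round, worth 0.55 × 29.7975 = 16.388625 now, so the contractor offers 16.388625, keeping 23.611375.
Round 1 (the client proposes): the contractor can get 23.611375 next round, worth 0.55 × 23.611375 = 12.98625625 now. The client offers 12.98625625 and keeps 40 − 12.98625625 = 27.01374375.

12.99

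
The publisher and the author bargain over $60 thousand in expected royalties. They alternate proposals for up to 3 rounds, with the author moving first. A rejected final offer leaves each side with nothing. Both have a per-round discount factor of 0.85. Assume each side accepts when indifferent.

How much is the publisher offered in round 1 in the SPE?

7.65

Round 3 (the author proposes): rejection yields 0 for the publisher; the author offers 0 and keeps 60.
Round 2 (the publisher proposes): the author can get 60 next round, worth 0.85 × 60 = 51 now; the publisher offers that and keeps 9.
Round 1 (the author proposes): the publisher can get 9 next round, worth 0.85 × 9 = 7.65 now, so the author offers 7.65, keeping 52.35.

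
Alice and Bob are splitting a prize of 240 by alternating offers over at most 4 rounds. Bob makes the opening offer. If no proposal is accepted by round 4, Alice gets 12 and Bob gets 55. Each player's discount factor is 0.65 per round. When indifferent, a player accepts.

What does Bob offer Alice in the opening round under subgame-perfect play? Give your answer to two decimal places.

Round 4 (Alice proposes): Bob gets 55 if talks fail, so Alice offers 55 and keeps 185.
Round 3 (Bob proposes): Alice can get 185 next round, worth 0.65 × 185 = 120.25 now. Bob offers 120.25 and keeps 240 − 120.25 = 119.75.
Round 2 (Alice proposes): Bob can get 119.75 next round, worth 0.65 × 119.75 = 77.8375 now, so Alice offers 77.8375, keeping 162.1625.
Round 1 (Bob proposes): Alice can get 162.1625 next round, worth 0.65 × 162.1625 = 105.405625 now, so Bob offers 105.405625, keeping 134.594375.

105.41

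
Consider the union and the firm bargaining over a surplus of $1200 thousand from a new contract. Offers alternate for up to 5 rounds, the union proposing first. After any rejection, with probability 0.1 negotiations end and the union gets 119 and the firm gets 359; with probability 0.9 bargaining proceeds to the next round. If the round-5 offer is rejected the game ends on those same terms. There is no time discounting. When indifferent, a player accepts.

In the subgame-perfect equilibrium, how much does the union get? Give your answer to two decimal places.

Round 5 (the union proposes): the firm gets 359 if talks fail, so the union offers 359 and keeps 841.
Round 4 (the firm proposes): rejecting gives the union an expected 0.9 × 841 + 0.1 × 119 = 768.8; the firm offers that and keeps 431.2.
Round 3 (the union proposes): rejecting gives the firm an expected 0.9 × 431.2 + 0.1 × 359 = 423.98, so the union offers 423.98, keeping 776.02.
Round 2 (the firm proposes): rejecting gives the union an expected 0.9 × 776.02 + 0.1 × 119 = 710.318; the firm offers that and keeps 489.682.
Round 1 (the union proposes): rejecting gives the firm an expected 0.9 × 489.682 + 0.1 × 359 = 476.6138; the union offers that and keeps 723.3862.

723.39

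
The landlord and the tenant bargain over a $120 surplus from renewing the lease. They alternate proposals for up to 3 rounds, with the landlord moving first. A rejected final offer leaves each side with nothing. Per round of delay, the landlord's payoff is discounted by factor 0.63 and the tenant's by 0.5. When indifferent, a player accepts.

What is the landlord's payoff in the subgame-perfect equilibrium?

Solve by backward induction from round 3.
Round 3 (the landlord proposes): rejection yields 0 for the tenant; the landlord offers 0 and keeps 120.
Round 2 (the tenant proposes): the landlord can get 120 next round, worth 0.63 × 120 = 75.6 now. The tenant offers 75.6 and keeps 120 − 75.6 = 44.4.
Round 1 (the landlord proposes): the tenant can get 44.4 next round, worth 0.5 × 44.4 = 22.2 now. The landlord offers 22.2 and keeps 120 − 22.2 = 97.8.

97.8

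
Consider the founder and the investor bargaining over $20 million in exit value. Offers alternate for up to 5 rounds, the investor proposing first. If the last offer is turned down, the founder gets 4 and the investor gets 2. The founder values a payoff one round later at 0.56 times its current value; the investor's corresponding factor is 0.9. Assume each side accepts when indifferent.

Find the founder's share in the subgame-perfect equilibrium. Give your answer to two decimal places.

Work backward from the last round.
Round 5 (the investor proposes): the founder gets 4 if talks fail, so the investor offers 4 and keeps 16.
Round 4 (the founder proposes): the investor can get 16 next round, worth 0.9 × 16 = 14.4 now. The founder offers 14.4 and keeps 20 − 14.4 = 5.6.
Round 3 (the investor proposes): the founder can get 5.6 next round, worth 0.56 × 5.6 = 3.136 now, so the investor offers 3.136, keeping 16.864.
Round 2 (the founder proposes): the investor can get 16.864 next round, worth 0.9 × 16.864 = 15.1776 now; the founder offers that and keeps 4.8224.
Round 1 (the investor proposes): the founder can get 4.8224 next round, worth 0.56 × 4.8224 = 2.700544 now, so the investor offers 2.700544, keeping 17.299456.

2.70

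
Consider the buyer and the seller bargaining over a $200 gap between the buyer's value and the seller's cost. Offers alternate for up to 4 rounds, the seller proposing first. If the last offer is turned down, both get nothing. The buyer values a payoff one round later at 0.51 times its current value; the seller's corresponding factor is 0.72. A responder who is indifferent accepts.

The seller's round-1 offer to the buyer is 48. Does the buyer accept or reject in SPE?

Round 4 (the buyer proposes): rejection yields 0 for the seller; the buyer offers 0 and keeps 200.
Round 3 (the seller proposes): the buyer can get 200 next round, worth 0.51 × 200 = 102 now. The seller offers 102 and keeps 200 − 102 = 98.
Round 2 (the buyer proposes): the seller can get 98 next round, worth 0.72 × 98 = 70.56 now; the buyer offers that and keeps 129.44.
So by rejecting in round 1, the buyer gets 129.44 next round, worth 0.51 × 129.44 = 66.0144 now.
Offer 48 < 66.0144, so the buyer rejects.

Reject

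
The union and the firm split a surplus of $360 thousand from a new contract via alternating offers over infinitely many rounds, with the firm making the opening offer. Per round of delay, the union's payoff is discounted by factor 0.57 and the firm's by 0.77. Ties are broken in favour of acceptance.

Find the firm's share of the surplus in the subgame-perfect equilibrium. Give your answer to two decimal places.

275.89

When the firm proposes, the union accepts any offer worth at least 0.57 times what the union would get by proposing next round; and vice versa.
This gives x = 360 − 0.57y and y = 360 − 0.77x, where x and y are each side's share when it proposes.
Hence (1 − 0.57·0.77)x = 360(1 − 0.57), i.e. 0.5611·x = 154.8.
x ≈ 275.8867; the union's share is 360 − x ≈ 84.1133.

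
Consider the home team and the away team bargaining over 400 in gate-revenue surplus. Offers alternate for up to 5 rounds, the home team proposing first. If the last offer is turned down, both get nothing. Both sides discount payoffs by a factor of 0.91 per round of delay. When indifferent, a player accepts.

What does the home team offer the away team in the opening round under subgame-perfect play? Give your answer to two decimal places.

Round 5 (the home team proposes): rejection yields 0 for the away team; the home team offers 0 and keeps 400.
Round 4 (the away team proposes): the home team can get 400 next round, worth 0.91 × 400 = 364 now, so the away team offers 364, keeping 36.
Round 3 (the home team proposes): the away team can get 36 next round, worth 0.91 × 36 = 32.76 now; the home team offers that and keeps 367.24.
Round 2 (the away team proposes): the home team can get 367.24 next round, worth 0.91 × 367.24 = 334.1884 now; the away team offers that and keeps 65.8116.
Round 1 (the home team proposes): the away team can get 65.8116 next round, worth 0.91 × 65.8116 = 59.888556 now; the home team offers that and keeps 340.111444.

59.89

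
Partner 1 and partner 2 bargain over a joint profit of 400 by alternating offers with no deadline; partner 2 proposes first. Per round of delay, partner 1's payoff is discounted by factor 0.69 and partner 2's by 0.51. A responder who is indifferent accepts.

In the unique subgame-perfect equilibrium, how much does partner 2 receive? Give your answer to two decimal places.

Let x be partner 2's share when partner 2 proposes and y be partner 1's share when partner 1 proposes.
Partner 1 accepts iff offered ≥ 0.69·y, so x = 400 − 0.69y. Symmetrically y = 400 − 0.51x.
Substituting: x = 400 − 0.69(400 − 0.51x), giving x(1 − 0.51·0.69) = 400(1 − 0.69).
So x = 400 × 0.31 / 0.6481 ≈ 191.3285, and partner 1 receives 400 − x ≈ 208.6715.

191.33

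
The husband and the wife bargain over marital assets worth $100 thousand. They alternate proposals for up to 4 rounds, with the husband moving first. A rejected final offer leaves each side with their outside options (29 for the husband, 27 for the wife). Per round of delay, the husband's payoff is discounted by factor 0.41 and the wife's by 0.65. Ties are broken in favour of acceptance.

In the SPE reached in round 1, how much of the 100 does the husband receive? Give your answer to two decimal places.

Round 4 (the wife proposes): the husband gets 29 if talks fail, so the wife offers 29 and keeps 71.
Round 3 (the husband proposes): the wife can get 71 next round, worth 0.65 × 71 = 46.15 now. The husband offers 46.15 and keeps 100 − 46.15 = 53.85.
Round 2 (the wife proposes): the husband can get 53.85 next round, worth 0.41 × 53.85 = 22.0785 now. The wife offers 22.0785 and keeps 100 − 22.0785 = 77.9215.
Round 1 (the husband proposes): the wife can get 77.9215 next round, worth 0.65 × 77.9215 = 50.648975 now, so the husband offers 50.648975, keeping 49.351025.

49.35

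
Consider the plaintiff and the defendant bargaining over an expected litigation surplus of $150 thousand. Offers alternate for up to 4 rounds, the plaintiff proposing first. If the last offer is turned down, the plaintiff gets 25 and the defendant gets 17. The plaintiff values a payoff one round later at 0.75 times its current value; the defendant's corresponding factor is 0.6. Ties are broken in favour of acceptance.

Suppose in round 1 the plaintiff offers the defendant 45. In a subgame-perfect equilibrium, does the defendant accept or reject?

Reject

Round 4 (the defendant proposes): the plaintiff gets 25 if talks fail, so the defendant offers 25 and keeps 125.
Round 3 (the plaintiff proposes): the defendant can get 125 next round, worth 0.6 × 125 = 75 now; the plaintiff offers that and keeps 75.
Round 2 (the defendant proposes): the plaintiff can get 75 next round, worth 0.75 × 75 = 56.25 now, so the defendant offers 56.25, keeping 93.75.
So by rejecting in round 1, the defendant gets 93.75 next round, worth 0.6 × 93.75 = 56.25 now.
Offer 45 < 56.25, so the defendant rejects.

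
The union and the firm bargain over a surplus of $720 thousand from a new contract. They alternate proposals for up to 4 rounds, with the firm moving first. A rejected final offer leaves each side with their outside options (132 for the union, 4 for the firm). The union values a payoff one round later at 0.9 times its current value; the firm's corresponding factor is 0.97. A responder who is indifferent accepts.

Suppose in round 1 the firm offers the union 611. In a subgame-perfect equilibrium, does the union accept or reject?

Round 4 (the union proposes): the firm gets 4 if talks fail, so the union offers 4 and keeps 716.
Round 3 (the firm proposes): the union can get 716 next round, worth 0.9 × 716 = 644.4 now. The firm offers 644.4 and keeps 720 − 644.4 = 75.6.
Round 2 (the union proposes): the firm can get 75.6 next round, worth 0.97 × 75.6 = 73.332 now; the union offers that and keeps 646.668.
So by rejecting in round 1, the union gets 646.668 next round, worth 0.9 × 646.668 = 582.0012 now.
Offer 611 ≥ 582.0012, so the union accepts.

Accept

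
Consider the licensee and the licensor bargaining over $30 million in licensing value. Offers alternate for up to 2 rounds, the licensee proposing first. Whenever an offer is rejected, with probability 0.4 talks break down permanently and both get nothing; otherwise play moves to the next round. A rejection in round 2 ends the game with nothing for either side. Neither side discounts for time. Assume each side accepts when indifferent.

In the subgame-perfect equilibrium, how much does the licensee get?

By backward induction:
Round 2 (the licensor proposes): the licensee will accept anything ≥ 0, so the licensor offers 0 and keeps 30.
Round 1 (the licensee proposes): rejecting gives the licensor an expected 0.6 × 30 = 18, so the licensee offers 18, keeping 12.

12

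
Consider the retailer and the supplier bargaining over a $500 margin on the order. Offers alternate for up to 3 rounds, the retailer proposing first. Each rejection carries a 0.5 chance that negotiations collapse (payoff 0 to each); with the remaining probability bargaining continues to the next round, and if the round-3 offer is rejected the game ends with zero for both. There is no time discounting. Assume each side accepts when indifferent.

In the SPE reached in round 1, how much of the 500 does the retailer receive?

Round 3 (the retailer proposes): rejection yields 0 for the supplier; the retailer offers 0 and keeps 500.
Round 2 (the supplier proposes): rejecting gives the retailer an expected 0.5 × 500 = 250. The supplier offers 250 and keeps 500 − 250 = 250.
Round 1 (the retailer proposes): rejecting gives the supplier an expected 0.5 × 250 = 125; the retailer offers that and keeps 375.

375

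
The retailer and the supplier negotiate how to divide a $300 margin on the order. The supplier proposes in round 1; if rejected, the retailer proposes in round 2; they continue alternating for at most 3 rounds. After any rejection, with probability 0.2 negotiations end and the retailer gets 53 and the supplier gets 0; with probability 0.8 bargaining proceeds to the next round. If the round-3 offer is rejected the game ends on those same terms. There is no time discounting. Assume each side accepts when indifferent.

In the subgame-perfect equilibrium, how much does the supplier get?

207.48

Round 3 (the supplier proposes): the retailer gets 53 if talks fail, so the supplier offers 53 and keeps 247.
Round 2 (the retailer proposes): rejecting gives the supplier an expected 0.8 × 247 = 197.6; the retailer offers that and keeps 102.4.
Round 1 (the supplier proposes): rejecting gives the retailer an expected 0.8 × 102.4 + 0.2 × 53 = 92.52; the supplier offers that and keeps 207.48.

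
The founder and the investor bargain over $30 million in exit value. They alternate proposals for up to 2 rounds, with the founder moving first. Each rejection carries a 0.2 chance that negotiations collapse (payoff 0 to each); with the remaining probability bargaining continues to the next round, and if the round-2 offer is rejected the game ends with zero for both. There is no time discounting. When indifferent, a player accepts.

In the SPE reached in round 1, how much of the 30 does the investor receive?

By backward induction:
Round 2 (the investor proposes): the founder will accept anything ≥ 0, so the investor offers 0 and keeps 30.
Round 1 (the founder proposes): rejecting gives the investor an expected 0.8 × 30 = 24; the founder offers that and keeps 6.

24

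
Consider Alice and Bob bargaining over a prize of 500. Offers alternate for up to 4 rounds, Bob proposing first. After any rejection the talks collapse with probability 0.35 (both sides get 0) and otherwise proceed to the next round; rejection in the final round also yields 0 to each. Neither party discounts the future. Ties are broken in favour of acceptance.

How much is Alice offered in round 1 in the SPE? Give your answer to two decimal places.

251.06

Round 4 (Alice proposes): rejection yields 0 for Bob; Alice offers 0 and keeps 500.
Round 3 (Bob proposes): rejecting gives Alice an expected 0.65 × 500 = 325; Bob offers that and keeps 175.
Round 2 (Alice proposes): rejecting gives Bob an expected 0.65 × 175 = 113.75, so Alice offers 113.75, keeping 386.25.
Round 1 (Bob proposes): rejecting gives Alice an expected 0.65 × 386.25 = 251.0625. Bob offers 251.0625 and keeps 500 − 251.0625 = 248.9375.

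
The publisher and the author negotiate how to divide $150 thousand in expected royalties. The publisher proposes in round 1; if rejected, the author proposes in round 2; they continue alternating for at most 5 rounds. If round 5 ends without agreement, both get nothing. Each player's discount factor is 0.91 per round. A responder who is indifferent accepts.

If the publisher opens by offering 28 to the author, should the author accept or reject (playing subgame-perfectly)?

Work out the author's continuation value if the offer is rejected.
Round 5 (the publisher proposes): rejection yields 0 for the author; the publisher offers 0 and keeps 150.
Round 4 (the author proposes): the publisher can get 150 next round, worth 0.91 × 150 = 136.5 now; the author offers that and keeps 13.5.
Round 3 (the publisher proposes): the author can get 13.5 next round, worth 0.91 × 13.5 = 12.285 now, so the publisher offers 12.285, keeping 137.715.
Round 2 (the author proposes): the publisher can get 137.715 next round, worth 0.91 × 137.715 = 125.32065 now. The author offers 125.32065 and keeps 150 − 125.32065 = 24.67935.
So by rejecting in round 1, the author gets 24.67935 next round, worth 0.91 × 24.67935 = 22.4582085 now.
Offer 28 ≥ 22.4582085, so the author accepts.

Accept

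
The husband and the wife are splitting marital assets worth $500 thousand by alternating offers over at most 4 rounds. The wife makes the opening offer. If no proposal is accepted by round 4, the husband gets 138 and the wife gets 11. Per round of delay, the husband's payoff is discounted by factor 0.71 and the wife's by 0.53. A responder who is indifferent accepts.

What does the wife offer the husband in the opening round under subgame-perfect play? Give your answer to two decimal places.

297.50

Solve by backward induction from round 4.
Round 4 (the husband proposes): the wife gets 11 if talks fail, so the husband offers 11 and keeps 489.
Round 3 (the wife proposes): the husband can get 489 next round, worth 0.71 × 489 = 347.19 now. The wife offers 347.19 and keeps 500 − 347.19 = 152.81.
Round 2 (the husband proposes): the wife can get 152.81 next round, worth 0.53 × 152.81 = 80.9893 now. The husband offers 80.9893 and keeps 500 − 80.9893 = 419.0107.
Round 1 (the wife proposes): the husband can get 419.0107 next round, worth 0.71 × 419.0107 = 297.497597 now; the wife offers that and keeps 202.502403.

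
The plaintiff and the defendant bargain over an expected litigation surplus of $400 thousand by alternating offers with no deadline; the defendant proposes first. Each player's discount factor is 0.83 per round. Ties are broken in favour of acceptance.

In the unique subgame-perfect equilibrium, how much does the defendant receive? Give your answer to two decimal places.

218.58

Let x be the defendant's share when the defendant proposes and y be the plaintiff's share when the plaintiff proposes.
The plaintiff accepts iff offered ≥ 0.83·y, so x = 400 − 0.83y. Symmetrically y = 400 − 0.83x.
Substituting: x = 400 − 0.83(400 − 0.83x), giving x(1 − 0.83·0.83) = 400(1 − 0.83).
So x = 400 × 0.17 / 0.3111 ≈ 218.5792, and the plaintiff receives 400 − x ≈ 181.4208.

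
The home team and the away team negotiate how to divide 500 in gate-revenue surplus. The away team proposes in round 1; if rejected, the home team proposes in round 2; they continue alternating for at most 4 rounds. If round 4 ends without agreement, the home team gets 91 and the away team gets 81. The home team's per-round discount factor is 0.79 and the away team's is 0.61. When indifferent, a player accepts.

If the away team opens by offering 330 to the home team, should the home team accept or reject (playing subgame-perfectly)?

Accept

Round 4 (the home team proposes): the away team gets 81 if talks fail, so the home team offers 81 and keeps 419.
Round 3 (the away team proposes): the home team can get 419 next round, worth 0.79 × 419 = 331.01 now, so the away team offers 331.01, keeping 168.99.
Round 2 (the home team proposes): the away team can get 168.99 next round, worth 0.61 × 168.99 = 103.0839 now, so the home team offers 103.0839, keeping 396.9161.
So by rejecting in round 1, the home team gets 396.9161 next round, worth 0.79 × 396.9161 = 313.563719 now.
Offer 330 ≥ 313.563719, so the home team accepts.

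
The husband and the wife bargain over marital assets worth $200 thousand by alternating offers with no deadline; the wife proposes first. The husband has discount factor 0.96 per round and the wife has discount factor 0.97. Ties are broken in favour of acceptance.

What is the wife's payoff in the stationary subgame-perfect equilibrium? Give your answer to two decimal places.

When the wife proposes, the husband accepts any offer worth at least 0.96 times what the husband would get by proposing next round; and vice versa.
This gives x = 200 − 0.96y and y = 200 − 0.97x, where x and y are each side's share when it proposes.
Hence (1 − 0.96·0.97)x = 200(1 − 0.96), i.e. 0.0688·x = 8.
x ≈ 116.2791; the husband's share is 200 − x ≈ 83.7209.

116.28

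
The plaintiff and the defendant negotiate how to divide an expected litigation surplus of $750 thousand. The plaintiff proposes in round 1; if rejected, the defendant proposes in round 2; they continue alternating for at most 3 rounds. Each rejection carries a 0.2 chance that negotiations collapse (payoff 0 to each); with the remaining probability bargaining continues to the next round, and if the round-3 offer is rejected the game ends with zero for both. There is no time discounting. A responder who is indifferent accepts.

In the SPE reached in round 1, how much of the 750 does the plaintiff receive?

Round 3 (the plaintiff proposes): the defendant will accept anything ≥ 0, so the plaintiff offers 0 and keeps 750.
Round 2 (the defendant proposes): rejecting gives the plaintiff an expected 0.8 × 750 = 600, so the defendant offers 600, keeping 150.
Round 1 (the plaintiff proposes): rejecting gives the defendant an expected 0.8 × 150 = 120. The plaintiff offers 120 and keeps 750 − 120 = 630.

630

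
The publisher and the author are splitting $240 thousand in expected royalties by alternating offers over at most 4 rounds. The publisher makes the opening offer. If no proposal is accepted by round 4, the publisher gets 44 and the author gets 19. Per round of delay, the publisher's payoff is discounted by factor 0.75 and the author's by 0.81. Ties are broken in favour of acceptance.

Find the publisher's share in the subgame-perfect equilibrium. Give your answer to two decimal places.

By backward induction:
Round 4 (the author proposes): the publisher gets 44 if talks fail, so the author offers 44 and keeps 196.
Round 3 (the publisher proposes): the author can get 196 next round, worth 0.81 × 196 = 158.76 now, so the publisher offers 158.76, keeping 81.24.
Round 2 (the author proposes): the publisher can get 81.24 next round, worth 0.75 × 81.24 = 60.93 now, so the author offers 60.93, keeping 179.07.
Round 1 (the publisher proposes): the author can get 179.07 next round, worth 0.81 × 179.07 = 145.0467 now; the publisher offers that and keeps 94.9533.

94.95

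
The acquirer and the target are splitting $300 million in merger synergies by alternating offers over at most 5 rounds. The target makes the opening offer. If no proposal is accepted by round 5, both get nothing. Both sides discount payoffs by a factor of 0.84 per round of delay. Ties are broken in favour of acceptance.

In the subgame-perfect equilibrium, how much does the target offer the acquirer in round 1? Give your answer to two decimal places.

68.77

Round 5 (the target proposes): the acquirer will accept anything ≥ 0, so the target offers 0 and keeps 300.
Round 4 (the acquirer proposes): the target can get 300 next round, worth 0.84 × 300 = 252 now, so the acquirer offers 252, keeping 48.
Round 3 (the target proposes): the acquirer can get 48 next round, worth 0.84 × 48 = 40.32 now, so the target offers 40.32, keeping 259.68.
Round 2 (the acquirer proposes): the target can get 259.68 next round, worth 0.84 × 259.68 = 218.1312 now; the acquirer offers that and keeps 81.8688.
Round 1 (the target proposes): the acquirer can get 81.8688 next round, worth 0.84 × 81.8688 = 68.769792 now; the target offers that and keeps 231.230208.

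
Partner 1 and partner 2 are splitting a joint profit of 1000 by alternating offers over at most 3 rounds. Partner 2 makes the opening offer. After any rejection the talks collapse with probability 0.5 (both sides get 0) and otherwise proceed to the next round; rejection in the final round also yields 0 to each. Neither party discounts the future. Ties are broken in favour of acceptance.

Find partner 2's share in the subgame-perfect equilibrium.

750

Round 3 (partner 2 proposes): partner 1 will accept anything ≥ 0, so partner 2 offers 0 and keeps 1000.
Round 2 (partner 1 proposes): rejecting gives partner 2 an expected 0.5 × 1000 = 500; partner 1 offers that and keeps 500.
Round 1 (partner 2 proposes): rejecting gives partner 1 an expected 0.5 × 500 = 250; partner 2 offers that and keeps 750.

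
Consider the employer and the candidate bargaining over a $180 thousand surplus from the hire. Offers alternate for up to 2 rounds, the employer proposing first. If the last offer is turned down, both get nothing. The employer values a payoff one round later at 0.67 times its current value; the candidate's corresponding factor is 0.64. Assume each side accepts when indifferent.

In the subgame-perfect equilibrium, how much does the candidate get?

Solve by backward induction from round 2.
Round 2 (the candidate proposes): the employer will accept anything ≥ 0, so the candidate offers 0 and keeps 180.
Round 1 (the employer proposes): the candidate can get 180 next round, worth 0.64 × 180 = 115.2 now; the employer offers that and keeps 64.8.

115.2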